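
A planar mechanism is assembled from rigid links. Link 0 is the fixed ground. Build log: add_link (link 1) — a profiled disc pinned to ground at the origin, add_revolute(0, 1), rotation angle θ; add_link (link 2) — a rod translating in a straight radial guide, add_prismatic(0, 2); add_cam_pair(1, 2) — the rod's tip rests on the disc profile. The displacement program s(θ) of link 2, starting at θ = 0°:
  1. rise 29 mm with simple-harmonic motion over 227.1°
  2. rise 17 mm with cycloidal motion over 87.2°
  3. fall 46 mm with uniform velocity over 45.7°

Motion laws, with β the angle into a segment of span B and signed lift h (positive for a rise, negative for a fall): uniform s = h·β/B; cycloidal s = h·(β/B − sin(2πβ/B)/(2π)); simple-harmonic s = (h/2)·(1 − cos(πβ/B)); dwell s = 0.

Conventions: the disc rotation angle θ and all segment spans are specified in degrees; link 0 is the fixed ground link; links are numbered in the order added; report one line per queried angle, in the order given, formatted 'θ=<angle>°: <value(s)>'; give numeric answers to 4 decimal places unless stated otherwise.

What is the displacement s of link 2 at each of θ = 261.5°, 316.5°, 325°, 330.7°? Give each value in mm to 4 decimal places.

seg 1 [0°–227.1°] simple-harmonic, h=29: full span → s += 29 → s = 29.0000
seg 2 [227.1°–314.3°] cycloidal, h=17: θ=261.5° here. β=34.4, B=87.2. 17·(0.3945 − sin(2π·0.3945)/(2π)) = 5.0414 → s = 34.0414
seg 2 [227.1°–314.3°] cycloidal, h=17: full span → s += 17 → s = 46.0000
seg 3 [314.3°–360°] uniform, h=-46: θ=316.5° here. β=2.2, B=45.7. -46·2.2/45.7 = -2.2144 → s = 43.7856
seg 3 [314.3°–360°] uniform, h=-46: θ=325° here. β=10.7, B=45.7. -46·10.7/45.7 = -10.7702 → s = 35.2298
seg 3 [314.3°–360°] uniform, h=-46: θ=330.7° here. β=16.4, B=45.7. -46·16.4/45.7 = -16.5077 → s = 29.4923

θ=261.5°: 34.0414
θ=316.5°: 43.7856
θ=325°: 35.2298
θ=330.7°: 29.4923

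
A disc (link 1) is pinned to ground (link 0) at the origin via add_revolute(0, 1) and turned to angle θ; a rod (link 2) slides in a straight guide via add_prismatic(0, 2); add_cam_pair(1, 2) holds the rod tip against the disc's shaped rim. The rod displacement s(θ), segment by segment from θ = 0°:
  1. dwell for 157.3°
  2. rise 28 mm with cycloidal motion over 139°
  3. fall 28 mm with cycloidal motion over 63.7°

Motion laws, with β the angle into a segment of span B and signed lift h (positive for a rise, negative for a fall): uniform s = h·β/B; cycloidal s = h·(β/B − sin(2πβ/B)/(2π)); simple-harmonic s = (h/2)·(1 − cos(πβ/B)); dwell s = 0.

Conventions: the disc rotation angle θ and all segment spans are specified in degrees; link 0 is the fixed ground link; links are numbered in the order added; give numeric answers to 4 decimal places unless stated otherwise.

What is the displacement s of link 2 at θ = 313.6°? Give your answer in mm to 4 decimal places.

segment 1 (0° to 157.3°, dwell): s unchanged at 0.0000
segment 2 (157.3° to 296.3°, cycloidal, h = 28) is passed completely: s = 0.0000 + (28) = 28.0000
θ = 313.6° falls in segment 3 (296.3° to 360°, cycloidal, h = -28): β = 313.6 − 296.3 = 17.3°, B = 63.7°; Δs = -28·(0.2716 − sin(2π·0.2716)/(2π)) = -3.1890; s = 28.0000 − 3.1890 = 24.8110

24.8110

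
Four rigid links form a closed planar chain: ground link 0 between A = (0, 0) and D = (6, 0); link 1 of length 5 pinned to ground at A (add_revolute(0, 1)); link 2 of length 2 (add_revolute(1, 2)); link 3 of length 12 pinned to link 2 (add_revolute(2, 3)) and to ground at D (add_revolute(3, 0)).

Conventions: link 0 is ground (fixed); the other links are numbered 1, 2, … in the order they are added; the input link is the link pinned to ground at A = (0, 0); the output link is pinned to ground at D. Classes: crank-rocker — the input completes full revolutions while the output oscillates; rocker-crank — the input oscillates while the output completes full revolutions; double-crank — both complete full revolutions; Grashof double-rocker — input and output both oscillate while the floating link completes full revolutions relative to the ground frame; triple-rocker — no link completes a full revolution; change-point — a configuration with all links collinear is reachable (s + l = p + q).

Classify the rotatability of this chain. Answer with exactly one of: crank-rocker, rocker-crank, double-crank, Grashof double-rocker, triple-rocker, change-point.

lengths: ground=6, input=5, coupler=2, output=12
sorted: s=2 (shortest), l=12 (longest), p+q=11
s + l = 14 vs p + q = 11
s + l > p + q → non-Grashof → no link fully rotates → triple-rocker

triple-rocker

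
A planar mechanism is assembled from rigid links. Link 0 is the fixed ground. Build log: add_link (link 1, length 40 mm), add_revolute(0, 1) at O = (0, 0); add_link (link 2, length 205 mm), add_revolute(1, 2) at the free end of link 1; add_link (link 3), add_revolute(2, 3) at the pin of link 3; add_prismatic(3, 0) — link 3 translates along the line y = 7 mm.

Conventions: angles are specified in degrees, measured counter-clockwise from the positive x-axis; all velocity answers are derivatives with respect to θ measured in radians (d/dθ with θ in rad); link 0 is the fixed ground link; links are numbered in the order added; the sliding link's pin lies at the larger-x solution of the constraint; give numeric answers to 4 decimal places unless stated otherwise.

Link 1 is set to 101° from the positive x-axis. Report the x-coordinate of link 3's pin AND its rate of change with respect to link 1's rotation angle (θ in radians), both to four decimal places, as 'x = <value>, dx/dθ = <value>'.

geometry: r = 40 mm, L = 205 mm, e = 7 mm
crank pin P = (r cos θ, r sin θ) = (-7.632360, 39.265087)
h = r sin θ − e = 39.265087 − 7 = 32.265087
x = r cos θ + √(L² − h²) = -7.632360 + 202.444966 = 194.812606
dx/dθ = −r sin θ − h·r cos θ/√(L² − h²) (θ in radians; h = 32.265087) = -38.048664

x = 194.8126, dx/dθ = -38.0487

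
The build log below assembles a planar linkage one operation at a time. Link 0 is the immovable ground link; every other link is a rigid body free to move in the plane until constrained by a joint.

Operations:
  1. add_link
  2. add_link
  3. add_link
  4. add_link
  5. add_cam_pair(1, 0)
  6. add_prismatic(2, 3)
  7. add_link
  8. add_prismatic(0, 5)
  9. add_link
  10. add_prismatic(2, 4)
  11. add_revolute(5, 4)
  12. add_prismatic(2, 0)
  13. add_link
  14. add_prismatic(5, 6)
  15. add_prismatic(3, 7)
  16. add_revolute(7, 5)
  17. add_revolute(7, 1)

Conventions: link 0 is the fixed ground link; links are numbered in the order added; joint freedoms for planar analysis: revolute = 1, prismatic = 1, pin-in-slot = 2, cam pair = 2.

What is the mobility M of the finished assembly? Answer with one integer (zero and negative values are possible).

link 0 = ground. State L|J1|J2 = 1|0|0
+link1  2|0|0
+link2  3|0|0
+link3  4|0|0
+link4  5|0|0
C(1,0) f=2→J2  5|0|1
P(2,3) f=1→J1  5|1|1
+link5  6|1|1
P(0,5) f=1→J1  6|2|1
+link6  7|2|1
P(2,4) f=1→J1  7|3|1
R(5,4) f=1→J1  7|4|1
P(2,0) f=1→J1  7|5|1
+link7  8|5|1
P(5,6) f=1→J1  8|6|1
P(3,7) f=1→J1  8|7|1
R(7,5) f=1→J1  8|8|1
R(7,1) f=1→J1  8|9|1
M = 3(8−1)−2·9−1 = 21−18−1 = 2

M = 2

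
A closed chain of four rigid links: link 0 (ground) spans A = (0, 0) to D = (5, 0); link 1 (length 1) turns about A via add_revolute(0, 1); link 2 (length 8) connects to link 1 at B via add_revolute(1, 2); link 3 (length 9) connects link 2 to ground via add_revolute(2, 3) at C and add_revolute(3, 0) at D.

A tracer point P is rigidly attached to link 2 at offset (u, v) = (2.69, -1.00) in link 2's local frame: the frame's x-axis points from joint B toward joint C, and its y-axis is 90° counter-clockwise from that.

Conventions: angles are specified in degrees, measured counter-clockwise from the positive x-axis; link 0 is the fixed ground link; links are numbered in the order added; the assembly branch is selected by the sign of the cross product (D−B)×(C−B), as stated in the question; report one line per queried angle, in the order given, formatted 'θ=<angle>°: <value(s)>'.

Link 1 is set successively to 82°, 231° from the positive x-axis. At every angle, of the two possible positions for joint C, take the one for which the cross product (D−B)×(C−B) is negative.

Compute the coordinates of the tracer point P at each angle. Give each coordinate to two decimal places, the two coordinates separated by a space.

A=(0,0), D=(5.00,0)
θ=82°: B = A + 1.00·(cos82°, sin82°) = (0.1392, 0.9903)
θ=82°: |BD| = 4.9607
θ=82°: circle(B,8.00) ∩ circle(D,9.00): a=0.7669, h=7.9632
θ=82°:   candidates: C₊=(2.4802,8.6401) cross=39.503; C₋=(-0.6990,-6.9657) cross=-39.503
θ=82°:   branch - wants cross < 0 → take C=(-0.6990,-6.9657) (cross=-39.503)
θ=82°: ex = (C−B)/|BC| = (-0.1048,-0.9945); ey = (0.9945,-0.1048)
θ=82°: P = B + 2.69·ex + -1.00·ey = (-1.1372,-1.5801)
θ=231°: B = A + 1.00·(cos231°, sin231°) = (-0.6293, -0.7771)
θ=231°: |BD| = 5.6827
θ=231°: circle(B,8.00) ∩ circle(D,9.00): a=1.3456, h=7.8860
θ=231°:   candidates: C₊=(-0.3748,7.2188) cross=44.814; C₋=(1.7821,-8.4051) cross=-44.814
θ=231°:   branch - wants cross < 0 → take C=(1.7821,-8.4051) (cross=-44.814)
θ=231°: ex = (C−B)/|BC| = (0.3014,-0.9535); ey = (0.9535,0.3014)
θ=231°: P = B + 2.69·ex + -1.00·ey = (-0.7720,-3.6435)

θ=82°: -1.14 -1.58
θ=231°: -0.77 -3.64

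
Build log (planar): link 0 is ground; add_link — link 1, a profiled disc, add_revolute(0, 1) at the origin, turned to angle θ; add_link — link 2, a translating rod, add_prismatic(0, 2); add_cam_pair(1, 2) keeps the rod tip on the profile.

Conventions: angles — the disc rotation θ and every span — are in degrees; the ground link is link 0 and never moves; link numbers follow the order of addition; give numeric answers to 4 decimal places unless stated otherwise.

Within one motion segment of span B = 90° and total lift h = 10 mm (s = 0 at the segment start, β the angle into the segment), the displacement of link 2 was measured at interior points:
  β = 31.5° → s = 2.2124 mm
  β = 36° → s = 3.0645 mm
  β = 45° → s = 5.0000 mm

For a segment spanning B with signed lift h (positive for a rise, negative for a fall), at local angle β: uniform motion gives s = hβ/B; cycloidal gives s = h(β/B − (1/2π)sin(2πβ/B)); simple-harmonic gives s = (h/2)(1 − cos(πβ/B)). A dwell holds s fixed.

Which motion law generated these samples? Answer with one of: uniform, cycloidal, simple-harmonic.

candidates at β/B = r: uniform s = h·r (linear in β); cycloidal s = h·(r − sin(2πr)/(2π)); simple-harmonic s = (h/2)(1 − cos(πr))
β=31.5°: printed 2.2124 | uniform 3.5000, cycloidal 2.2124, simple-harmonic 2.7300
β=36°: printed 3.0645 | uniform 4.0000, cycloidal 3.0645, simple-harmonic 3.4549
β=45°: printed 5.0000 | uniform 5.0000, cycloidal 5.0000, simple-harmonic 5.0000
only one law matches every sample → cycloidal

cycloidal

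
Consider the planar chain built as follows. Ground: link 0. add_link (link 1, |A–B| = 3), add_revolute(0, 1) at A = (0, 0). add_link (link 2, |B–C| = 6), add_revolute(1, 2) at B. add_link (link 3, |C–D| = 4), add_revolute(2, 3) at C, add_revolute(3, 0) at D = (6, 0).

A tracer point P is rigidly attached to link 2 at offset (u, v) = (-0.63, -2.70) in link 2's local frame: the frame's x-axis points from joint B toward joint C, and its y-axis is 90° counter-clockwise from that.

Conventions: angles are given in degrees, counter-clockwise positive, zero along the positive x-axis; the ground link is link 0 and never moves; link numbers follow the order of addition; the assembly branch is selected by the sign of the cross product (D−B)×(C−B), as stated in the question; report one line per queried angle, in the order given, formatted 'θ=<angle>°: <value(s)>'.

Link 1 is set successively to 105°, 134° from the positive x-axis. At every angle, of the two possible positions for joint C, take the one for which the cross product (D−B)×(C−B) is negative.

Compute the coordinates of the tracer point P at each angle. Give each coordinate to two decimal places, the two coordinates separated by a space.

A=(0,0), D=(6.00,0)
θ=105°: B = A + 3.00·(cos105°, sin105°) = (-0.7765, 2.8978)
θ=105°: |BD| = 7.3700
θ=105°: circle(B,6.00) ∩ circle(D,4.00): a=5.0419, h=3.2526
θ=105°:   candidates: C₊=(5.1382,3.9061) cross=23.972; C₋=(2.5805,-2.0753) cross=-23.972
θ=105°:   branch - wants cross < 0 → take C=(2.5805,-2.0753) (cross=-23.972)
θ=105°: ex = (C−B)/|BC| = (0.5595,-0.8288); ey = (0.8288,0.5595)
θ=105°: P = B + -0.63·ex + -2.70·ey = (-3.3668,1.9093)
θ=134°: B = A + 3.00·(cos134°, sin134°) = (-2.0840, 2.1580)
θ=134°: |BD| = 8.3671
θ=134°: circle(B,6.00) ∩ circle(D,4.00): a=5.3787, h=2.6589
θ=134°:   candidates: C₊=(3.7985,3.3397) cross=22.247; C₋=(2.4270,-1.7982) cross=-22.247
θ=134°:   branch - wants cross < 0 → take C=(2.4270,-1.7982) (cross=-22.247)
θ=134°: ex = (C−B)/|BC| = (0.7518,-0.6594); ey = (0.6594,0.7518)
θ=134°: P = B + -0.63·ex + -2.70·ey = (-4.3379,0.5435)

θ=105°: -3.37 1.91
θ=134°: -4.34 0.54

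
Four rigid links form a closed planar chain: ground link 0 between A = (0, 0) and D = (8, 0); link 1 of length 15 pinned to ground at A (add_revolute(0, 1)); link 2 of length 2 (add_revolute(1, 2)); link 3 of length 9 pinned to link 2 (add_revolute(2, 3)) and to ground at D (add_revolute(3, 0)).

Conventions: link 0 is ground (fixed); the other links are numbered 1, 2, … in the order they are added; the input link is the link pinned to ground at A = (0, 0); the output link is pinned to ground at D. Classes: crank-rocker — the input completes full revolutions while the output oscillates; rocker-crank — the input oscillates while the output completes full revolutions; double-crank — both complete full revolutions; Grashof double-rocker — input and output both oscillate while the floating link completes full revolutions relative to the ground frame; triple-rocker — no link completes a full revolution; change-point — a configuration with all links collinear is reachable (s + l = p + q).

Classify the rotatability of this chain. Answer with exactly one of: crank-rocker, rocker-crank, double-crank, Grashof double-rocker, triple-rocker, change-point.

lengths: ground=8, input=15, coupler=2, output=9
sorted: s=2 (shortest), l=15 (longest), p+q=17
s + l = 17 vs p + q = 17
s + l = p + q → change-point (collinear configuration reachable)

change-point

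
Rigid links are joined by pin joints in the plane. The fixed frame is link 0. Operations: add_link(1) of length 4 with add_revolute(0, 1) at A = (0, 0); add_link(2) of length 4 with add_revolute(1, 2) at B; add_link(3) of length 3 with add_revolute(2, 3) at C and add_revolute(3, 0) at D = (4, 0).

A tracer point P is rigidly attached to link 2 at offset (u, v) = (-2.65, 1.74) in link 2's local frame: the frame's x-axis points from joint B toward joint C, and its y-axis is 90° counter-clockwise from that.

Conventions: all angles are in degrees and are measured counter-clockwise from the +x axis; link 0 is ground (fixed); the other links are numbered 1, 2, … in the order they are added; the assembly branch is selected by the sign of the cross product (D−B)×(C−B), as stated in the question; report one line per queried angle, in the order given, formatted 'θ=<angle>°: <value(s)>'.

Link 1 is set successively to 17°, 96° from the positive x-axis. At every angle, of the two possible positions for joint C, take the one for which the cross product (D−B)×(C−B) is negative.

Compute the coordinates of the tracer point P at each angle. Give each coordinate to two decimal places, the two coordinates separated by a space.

A=(0,0), D=(4.00,0)
θ=17°: B = A + 4.00·(cos17°, sin17°) = (3.8252, 1.1695)
θ=17°: |BD| = 1.1825
θ=17°: circle(B,4.00) ∩ circle(D,3.00): a=3.5511, h=1.8411
θ=17°:   candidates: C₊=(6.1709,-2.0705) cross=2.177; C₋=(2.5293,-2.6148) cross=-2.177
θ=17°:   branch - wants cross < 0 → take C=(2.5293,-2.6148) (cross=-2.177)
θ=17°: ex = (C−B)/|BC| = (-0.3240,-0.9461); ey = (0.9461,-0.3240)
θ=17°: P = B + -2.65·ex + 1.74·ey = (6.3299,3.1128)
θ=96°: B = A + 4.00·(cos96°, sin96°) = (-0.4181, 3.9781)
θ=96°: |BD| = 5.9452
θ=96°: circle(B,4.00) ∩ circle(D,3.00): a=3.5613, h=1.8213
θ=96°:   candidates: C₊=(3.4471,2.9486) cross=10.828; C₋=(1.0097,0.2416) cross=-10.828
θ=96°:   branch - wants cross < 0 → take C=(1.0097,0.2416) (cross=-10.828)
θ=96°: ex = (C−B)/|BC| = (0.3570,-0.9341); ey = (0.9341,0.3570)
θ=96°: P = B + -2.65·ex + 1.74·ey = (0.2613,7.0746)

θ=17°: 6.33 3.11
θ=96°: 0.26 7.07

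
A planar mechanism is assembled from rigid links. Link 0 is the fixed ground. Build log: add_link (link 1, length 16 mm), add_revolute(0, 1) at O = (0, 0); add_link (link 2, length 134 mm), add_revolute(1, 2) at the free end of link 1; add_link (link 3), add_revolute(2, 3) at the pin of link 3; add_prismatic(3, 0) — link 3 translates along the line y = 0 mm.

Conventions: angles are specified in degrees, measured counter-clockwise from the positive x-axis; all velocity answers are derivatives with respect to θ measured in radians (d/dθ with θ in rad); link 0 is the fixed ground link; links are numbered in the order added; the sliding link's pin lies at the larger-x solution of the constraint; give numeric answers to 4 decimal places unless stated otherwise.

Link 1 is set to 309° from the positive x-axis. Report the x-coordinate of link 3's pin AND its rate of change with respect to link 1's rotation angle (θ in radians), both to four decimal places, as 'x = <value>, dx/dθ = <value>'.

geometry: r = 16 mm, L = 134 mm, e = 0 mm
crank pin P = (r cos θ, r sin θ) = (10.069126, -12.434335)
h = r sin θ − e = -12.434335 − 0 = -12.434335
x = r cos θ + √(L² − h²) = 10.069126 + 133.421840 = 143.490966
dx/dθ = −r sin θ − h·r cos θ/√(L² − h²) (θ in radians; h = -12.434335) = 13.372734

x = 143.4910, dx/dθ = 13.3727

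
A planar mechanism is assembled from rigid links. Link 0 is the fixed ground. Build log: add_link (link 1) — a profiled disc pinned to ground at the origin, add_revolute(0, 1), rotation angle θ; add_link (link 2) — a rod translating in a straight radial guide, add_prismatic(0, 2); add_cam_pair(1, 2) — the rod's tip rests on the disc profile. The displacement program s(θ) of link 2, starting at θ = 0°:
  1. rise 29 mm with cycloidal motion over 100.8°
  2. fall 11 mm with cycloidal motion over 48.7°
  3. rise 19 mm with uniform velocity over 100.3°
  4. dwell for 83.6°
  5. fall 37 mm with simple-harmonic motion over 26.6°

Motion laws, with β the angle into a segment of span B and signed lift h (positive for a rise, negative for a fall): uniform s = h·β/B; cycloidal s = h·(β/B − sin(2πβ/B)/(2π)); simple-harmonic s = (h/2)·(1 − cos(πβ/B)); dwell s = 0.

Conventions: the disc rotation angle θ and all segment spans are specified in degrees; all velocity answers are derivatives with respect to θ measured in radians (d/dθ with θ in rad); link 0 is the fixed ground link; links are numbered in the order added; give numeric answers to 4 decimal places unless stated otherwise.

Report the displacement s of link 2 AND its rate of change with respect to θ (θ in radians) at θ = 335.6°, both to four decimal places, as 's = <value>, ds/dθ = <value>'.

seg 1 [0°–100.8°] cycloidal, h=29: full span → s += 29 → s = 29.0000
seg 2 [100.8°–149.5°] cycloidal, h=-11: full span → s += -11 → s = 18.0000
seg 3 [149.5°–249.8°] uniform, h=19: full span → s += 19 → s = 37.0000
seg 4 [249.8°–333.4°] dwell: s stays 37.0000
seg 5 [333.4°–360°] simple-harmonic, h=-37: θ=335.6° here. β=2.2, B=26.6. -37/2·(1 − cos(π·0.0827)) = -0.6210 → s = 36.3790
velocity in seg [333.4°–360°] (simple-harmonic), θ in radians: β = 2.2° = 0.0384 rad, B = 26.6° = 0.4643 rad; ds/dθ = (πh/(2B)) sin(πβ/B) = (π·(-37)/(2·0.4643)) sin(π·0.0827) = -32.162943 mm/rad

s = 36.3790, ds/dθ = -32.1629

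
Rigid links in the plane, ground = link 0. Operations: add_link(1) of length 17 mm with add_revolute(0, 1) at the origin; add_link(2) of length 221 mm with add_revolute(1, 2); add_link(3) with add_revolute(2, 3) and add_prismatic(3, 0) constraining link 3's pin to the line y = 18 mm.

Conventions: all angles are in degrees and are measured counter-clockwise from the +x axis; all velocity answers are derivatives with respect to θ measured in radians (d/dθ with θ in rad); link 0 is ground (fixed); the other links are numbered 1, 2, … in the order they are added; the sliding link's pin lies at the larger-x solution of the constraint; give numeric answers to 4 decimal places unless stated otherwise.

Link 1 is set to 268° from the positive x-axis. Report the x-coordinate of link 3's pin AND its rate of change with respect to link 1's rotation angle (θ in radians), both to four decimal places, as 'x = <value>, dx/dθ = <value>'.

geometry: r = 17 mm, L = 221 mm, e = 18 mm
crank pin P = (r cos θ, r sin θ) = (-0.593291, -16.989644)
h = r sin θ − e = -16.989644 − 18 = -34.989644
x = r cos θ + √(L² − h²) = -0.593291 + 218.212568 = 217.619276
dx/dθ = −r sin θ − h·r cos θ/√(L² − h²) (θ in radians; h = -34.989644) = 16.894512

x = 217.6193, dx/dθ = 16.8945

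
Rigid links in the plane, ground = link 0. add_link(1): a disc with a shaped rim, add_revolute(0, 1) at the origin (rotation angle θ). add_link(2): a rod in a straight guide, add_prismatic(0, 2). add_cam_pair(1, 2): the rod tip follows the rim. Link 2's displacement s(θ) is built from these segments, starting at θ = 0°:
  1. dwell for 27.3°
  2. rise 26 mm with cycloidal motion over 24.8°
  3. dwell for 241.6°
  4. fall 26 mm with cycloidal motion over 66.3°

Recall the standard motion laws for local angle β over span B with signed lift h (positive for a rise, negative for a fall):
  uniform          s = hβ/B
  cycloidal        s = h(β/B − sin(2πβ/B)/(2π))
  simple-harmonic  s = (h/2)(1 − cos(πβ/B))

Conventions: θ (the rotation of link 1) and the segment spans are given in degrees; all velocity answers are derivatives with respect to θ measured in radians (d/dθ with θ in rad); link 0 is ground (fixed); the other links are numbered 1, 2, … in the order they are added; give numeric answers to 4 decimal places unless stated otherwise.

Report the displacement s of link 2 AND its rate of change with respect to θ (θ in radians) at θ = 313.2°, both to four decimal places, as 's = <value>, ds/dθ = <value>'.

segment 1 (0° to 27.3°, dwell): s unchanged at 0.0000
segment 2 (27.3° to 52.1°, cycloidal, h = 26) is passed completely: s = 0.0000 + (26) = 26.0000
segment 3 (52.1° to 293.7°, dwell): s unchanged at 26.0000
θ = 313.2° falls in segment 4 (293.7° to 360°, cycloidal, h = -26): β = 313.2 − 293.7 = 19.5°, B = 66.3°; Δs = -26·(0.2941 − sin(2π·0.2941)/(2π)) = -3.6670; s = 26.0000 − 3.6670 = 22.3330
velocity in seg [293.7°–360°] (cycloidal), θ in radians: β = 19.5° = 0.3403 rad, B = 66.3° = 1.1572 rad; ds/dθ = (h/B)(1 − cos(2πβ/B)) = ((-26)/1.1572)(1 − cos(2π·0.2941)) = -28.617849 mm/rad

s = 22.3330, ds/dθ = -28.6178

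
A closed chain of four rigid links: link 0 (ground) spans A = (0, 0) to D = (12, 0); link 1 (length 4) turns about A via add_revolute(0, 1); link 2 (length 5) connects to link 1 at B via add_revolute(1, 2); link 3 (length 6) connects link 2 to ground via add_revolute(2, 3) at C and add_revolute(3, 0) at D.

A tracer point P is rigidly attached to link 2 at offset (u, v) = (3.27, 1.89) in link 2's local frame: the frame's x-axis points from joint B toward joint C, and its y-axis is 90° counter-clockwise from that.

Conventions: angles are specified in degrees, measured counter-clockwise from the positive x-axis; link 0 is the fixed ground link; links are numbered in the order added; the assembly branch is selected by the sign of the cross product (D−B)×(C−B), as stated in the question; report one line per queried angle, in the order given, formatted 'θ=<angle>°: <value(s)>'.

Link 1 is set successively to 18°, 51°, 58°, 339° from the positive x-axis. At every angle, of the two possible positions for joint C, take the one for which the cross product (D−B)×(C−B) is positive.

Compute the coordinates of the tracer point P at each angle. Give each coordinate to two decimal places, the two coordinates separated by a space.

A=(0,0), D=(12.00,0)
θ=18°: B = A + 4.00·(cos18°, sin18°) = (3.8042, 1.2361)
θ=18°: |BD| = 8.2885
θ=18°: circle(B,5.00) ∩ circle(D,6.00): a=3.4807, h=3.5896
θ=18°:   candidates: C₊=(7.7813,4.2664) cross=29.752; C₋=(6.7106,-2.8324) cross=-29.752
θ=18°:   branch + wants cross > 0 → take C=(7.7813,4.2664) (cross=29.752)
θ=18°: ex = (C−B)/|BC| = (0.7954,0.6061); ey = (-0.6061,0.7954)
θ=18°: P = B + 3.27·ex + 1.89·ey = (5.2597,4.7212)
θ=51°: B = A + 4.00·(cos51°, sin51°) = (2.5173, 3.1086)
θ=51°: |BD| = 9.9792
θ=51°: circle(B,5.00) ∩ circle(D,6.00): a=4.4385, h=2.3022
θ=51°:   candidates: C₊=(7.4521,3.9136) cross=22.974; C₋=(6.0178,-0.4616) cross=-22.974
θ=51°:   branch + wants cross > 0 → take C=(7.4521,3.9136) (cross=22.974)
θ=51°: ex = (C−B)/|BC| = (0.9870,0.1610); ey = (-0.1610,0.9870)
θ=51°: P = B + 3.27·ex + 1.89·ey = (5.4403,5.5004)
θ=58°: B = A + 4.00·(cos58°, sin58°) = (2.1197, 3.3922)
θ=58°: |BD| = 10.4464
θ=58°: circle(B,5.00) ∩ circle(D,6.00): a=4.6967, h=1.7149
θ=58°:   candidates: C₊=(7.1187,3.4890) cross=17.915; C₋=(6.0050,0.2451) cross=-17.915
θ=58°:   branch + wants cross > 0 → take C=(7.1187,3.4890) (cross=17.915)
θ=58°: ex = (C−B)/|BC| = (0.9998,0.0194); ey = (-0.0194,0.9998)
θ=58°: P = B + 3.27·ex + 1.89·ey = (5.3525,5.3452)
θ=339°: B = A + 4.00·(cos339°, sin339°) = (3.7343, -1.4335)
θ=339°: |BD| = 8.3891
θ=339°: circle(B,5.00) ∩ circle(D,6.00): a=3.5389, h=3.5322
θ=339°:   candidates: C₊=(6.6176,2.6514) cross=29.631; C₋=(7.8247,-4.3090) cross=-29.631
θ=339°:   branch + wants cross > 0 → take C=(6.6176,2.6514) (cross=29.631)
θ=339°: ex = (C−B)/|BC| = (0.5767,0.8170); ey = (-0.8170,0.5767)
θ=339°: P = B + 3.27·ex + 1.89·ey = (4.0759,2.3280)

θ=18°: 5.26 4.72
θ=51°: 5.44 5.50
θ=58°: 5.35 5.35
θ=339°: 4.08 2.33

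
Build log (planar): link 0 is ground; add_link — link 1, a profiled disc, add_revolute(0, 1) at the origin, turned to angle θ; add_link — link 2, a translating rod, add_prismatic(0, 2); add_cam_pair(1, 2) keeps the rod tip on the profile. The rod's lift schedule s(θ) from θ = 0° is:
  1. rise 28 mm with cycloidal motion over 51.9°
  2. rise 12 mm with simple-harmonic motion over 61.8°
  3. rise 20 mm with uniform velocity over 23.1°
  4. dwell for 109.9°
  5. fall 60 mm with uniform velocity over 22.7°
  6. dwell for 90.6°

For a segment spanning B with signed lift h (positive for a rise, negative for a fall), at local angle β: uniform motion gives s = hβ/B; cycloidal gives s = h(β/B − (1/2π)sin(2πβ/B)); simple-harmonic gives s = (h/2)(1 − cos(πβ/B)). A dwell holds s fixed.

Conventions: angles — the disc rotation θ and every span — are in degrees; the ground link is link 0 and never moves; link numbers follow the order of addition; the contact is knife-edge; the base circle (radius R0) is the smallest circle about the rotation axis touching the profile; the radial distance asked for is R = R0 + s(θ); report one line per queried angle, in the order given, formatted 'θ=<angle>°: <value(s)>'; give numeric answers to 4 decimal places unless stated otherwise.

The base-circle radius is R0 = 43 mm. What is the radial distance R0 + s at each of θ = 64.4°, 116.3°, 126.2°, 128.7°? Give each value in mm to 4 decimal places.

seg 1 [0°–51.9°] cycloidal, h=28: full span → s += 28 → s = 28.0000
seg 2 [51.9°–113.7°] simple-harmonic, h=12: θ=64.4° here. β=12.5, B=61.8. 12/2·(1 − cos(π·0.2023)) = 1.1711 → s = 29.1711
seg 2 [51.9°–113.7°] simple-harmonic, h=12: full span → s += 12 → s = 40.0000
seg 3 [113.7°–136.8°] uniform, h=20: θ=116.3° here. β=2.6, B=23.1. 20·2.6/23.1 = 2.2511 → s = 42.2511
seg 3 [113.7°–136.8°] uniform, h=20: θ=126.2° here. β=12.5, B=23.1. 20·12.5/23.1 = 10.8225 → s = 50.8225
seg 3 [113.7°–136.8°] uniform, h=20: θ=128.7° here. β=15, B=23.1. 20·15/23.1 = 12.9870 → s = 52.9870
θ=64.4°: R = R0 + s = 43 + 29.1711 = 72.1711
θ=116.3°: R = R0 + s = 43 + 42.2511 = 85.2511
θ=126.2°: R = R0 + s = 43 + 50.8225 = 93.8225
θ=128.7°: R = R0 + s = 43 + 52.9870 = 95.9870

θ=64.4°: 72.1711
θ=116.3°: 85.2511
θ=126.2°: 93.8225
θ=128.7°: 95.9870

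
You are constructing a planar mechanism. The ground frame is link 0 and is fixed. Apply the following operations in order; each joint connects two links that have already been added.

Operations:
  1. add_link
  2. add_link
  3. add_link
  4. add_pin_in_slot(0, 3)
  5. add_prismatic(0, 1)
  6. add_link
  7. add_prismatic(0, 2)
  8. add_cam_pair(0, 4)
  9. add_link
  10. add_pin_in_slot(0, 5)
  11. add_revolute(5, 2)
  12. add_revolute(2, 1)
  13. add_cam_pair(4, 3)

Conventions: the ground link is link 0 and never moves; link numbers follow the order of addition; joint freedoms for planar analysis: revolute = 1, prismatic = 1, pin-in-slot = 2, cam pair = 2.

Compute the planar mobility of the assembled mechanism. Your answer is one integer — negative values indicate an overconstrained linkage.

L=1 J1=0 J2=0
add link → L=2 J1=0 J2=0
add link → L=3 J1=0 J2=0
add link → L=4 J1=0 J2=0
PS@0,3 dof=2 J2 → L=4 J1=0 J2=1
P@0,1 dof=1 J1 → L=4 J1=1 J2=1
add link → L=5 J1=1 J2=1
P@0,2 dof=1 J1 → L=5 J1=2 J2=1
C@0,4 dof=2 J2 → L=5 J1=2 J2=2
add link → L=6 J1=2 J2=2
PS@0,5 dof=2 J2 → L=6 J1=2 J2=3
R@5,2 dof=1 J1 → L=6 J1=3 J2=3
R@2,1 dof=1 J1 → L=6 J1=4 J2=3
C@4,3 dof=2 J2 → L=6 J1=4 J2=4
M=3(L−1)−2J1−J2=3·5−2·4−4=3

M = 3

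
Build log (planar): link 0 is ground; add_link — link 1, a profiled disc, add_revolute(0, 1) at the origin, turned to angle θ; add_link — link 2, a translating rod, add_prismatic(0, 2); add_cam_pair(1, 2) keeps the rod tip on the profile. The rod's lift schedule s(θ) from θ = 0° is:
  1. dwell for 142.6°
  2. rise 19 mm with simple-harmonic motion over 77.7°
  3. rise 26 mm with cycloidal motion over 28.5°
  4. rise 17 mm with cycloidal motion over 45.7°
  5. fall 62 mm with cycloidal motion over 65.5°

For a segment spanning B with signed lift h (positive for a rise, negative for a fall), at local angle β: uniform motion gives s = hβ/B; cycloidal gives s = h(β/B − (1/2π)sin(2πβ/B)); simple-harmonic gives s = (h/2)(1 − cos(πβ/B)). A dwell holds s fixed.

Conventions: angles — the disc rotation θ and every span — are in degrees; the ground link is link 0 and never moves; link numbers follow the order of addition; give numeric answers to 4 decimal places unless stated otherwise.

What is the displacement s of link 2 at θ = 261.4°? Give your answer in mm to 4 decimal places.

seg 1 [0°–142.6°] dwell: s stays 0.0000
seg 2 [142.6°–220.3°] simple-harmonic, h=19: full span → s += 19 → s = 19.0000
seg 3 [220.3°–248.8°] cycloidal, h=26: full span → s += 26 → s = 45.0000
seg 4 [248.8°–294.5°] cycloidal, h=17: θ=261.4° here. β=12.6, B=45.7. 17·(0.2757 − sin(2π·0.2757)/(2π)) = 2.0167 → s = 47.0167

47.0167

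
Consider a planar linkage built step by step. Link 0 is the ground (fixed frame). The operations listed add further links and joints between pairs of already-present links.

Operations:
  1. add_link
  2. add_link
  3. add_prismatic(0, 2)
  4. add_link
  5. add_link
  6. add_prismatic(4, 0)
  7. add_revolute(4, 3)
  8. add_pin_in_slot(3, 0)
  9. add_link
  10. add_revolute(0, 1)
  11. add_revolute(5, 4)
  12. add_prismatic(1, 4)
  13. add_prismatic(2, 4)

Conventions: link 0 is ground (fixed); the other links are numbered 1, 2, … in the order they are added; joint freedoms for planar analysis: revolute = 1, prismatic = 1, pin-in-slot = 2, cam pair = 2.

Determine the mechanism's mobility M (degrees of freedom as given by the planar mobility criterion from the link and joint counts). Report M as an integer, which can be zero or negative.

(L,J1,J2)=(1,0,0); link0 fixed
link1: (2,0,0)
link2: (3,0,0)
P 0-2 [J1]: (3,1,0)
link3: (4,1,0)
link4: (5,1,0)
P 4-0 [J1]: (5,2,0)
R 4-3 [J1]: (5,3,0)
PS 3-0 [J2]: (5,3,1)
link5: (6,3,1)
R 0-1 [J1]: (6,4,1)
R 5-4 [J1]: (6,5,1)
P 1-4 [J1]: (6,6,1)
P 2-4 [J1]: (6,7,1)
Grübler: 3·5 − 2·7 − 1 = 0

M = 0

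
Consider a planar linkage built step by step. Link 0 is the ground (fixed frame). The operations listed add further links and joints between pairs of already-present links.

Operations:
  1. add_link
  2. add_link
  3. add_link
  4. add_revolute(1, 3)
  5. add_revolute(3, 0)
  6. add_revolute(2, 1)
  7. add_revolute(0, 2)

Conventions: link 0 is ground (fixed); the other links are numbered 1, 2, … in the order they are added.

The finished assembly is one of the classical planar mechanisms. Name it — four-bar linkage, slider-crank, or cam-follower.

links: 4 (incl. ground); joints: 4 revolute, 0 prismatic, 0 higher (cam) pair, forming one closed loop
4 links in a single 4R loop → four-bar linkage

four-bar linkage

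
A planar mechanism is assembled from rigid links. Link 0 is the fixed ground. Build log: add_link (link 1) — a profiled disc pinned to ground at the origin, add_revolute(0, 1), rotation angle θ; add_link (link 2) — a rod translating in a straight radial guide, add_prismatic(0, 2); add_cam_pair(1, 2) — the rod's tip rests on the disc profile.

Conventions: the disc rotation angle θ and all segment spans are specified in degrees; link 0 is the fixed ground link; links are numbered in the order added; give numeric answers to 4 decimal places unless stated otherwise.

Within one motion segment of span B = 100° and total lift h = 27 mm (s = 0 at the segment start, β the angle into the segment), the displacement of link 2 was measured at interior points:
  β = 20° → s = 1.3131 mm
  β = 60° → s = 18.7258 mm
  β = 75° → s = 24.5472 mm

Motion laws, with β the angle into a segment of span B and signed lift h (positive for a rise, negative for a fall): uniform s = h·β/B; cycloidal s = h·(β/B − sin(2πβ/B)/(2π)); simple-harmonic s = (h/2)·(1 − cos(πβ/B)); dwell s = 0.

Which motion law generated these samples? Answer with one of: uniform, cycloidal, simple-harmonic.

candidates at β/B = r: uniform s = h·r (linear in β); cycloidal s = h·(r − sin(2πr)/(2π)); simple-harmonic s = (h/2)(1 − cos(πr))
β=20°: printed 1.3131 | uniform 5.4000, cycloidal 1.3131, simple-harmonic 2.5783
β=60°: printed 18.7258 | uniform 16.2000, cycloidal 18.7258, simple-harmonic 17.6717
β=75°: printed 24.5472 | uniform 20.2500, cycloidal 24.5472, simple-harmonic 23.0459
only one law matches every sample → cycloidal

cycloidal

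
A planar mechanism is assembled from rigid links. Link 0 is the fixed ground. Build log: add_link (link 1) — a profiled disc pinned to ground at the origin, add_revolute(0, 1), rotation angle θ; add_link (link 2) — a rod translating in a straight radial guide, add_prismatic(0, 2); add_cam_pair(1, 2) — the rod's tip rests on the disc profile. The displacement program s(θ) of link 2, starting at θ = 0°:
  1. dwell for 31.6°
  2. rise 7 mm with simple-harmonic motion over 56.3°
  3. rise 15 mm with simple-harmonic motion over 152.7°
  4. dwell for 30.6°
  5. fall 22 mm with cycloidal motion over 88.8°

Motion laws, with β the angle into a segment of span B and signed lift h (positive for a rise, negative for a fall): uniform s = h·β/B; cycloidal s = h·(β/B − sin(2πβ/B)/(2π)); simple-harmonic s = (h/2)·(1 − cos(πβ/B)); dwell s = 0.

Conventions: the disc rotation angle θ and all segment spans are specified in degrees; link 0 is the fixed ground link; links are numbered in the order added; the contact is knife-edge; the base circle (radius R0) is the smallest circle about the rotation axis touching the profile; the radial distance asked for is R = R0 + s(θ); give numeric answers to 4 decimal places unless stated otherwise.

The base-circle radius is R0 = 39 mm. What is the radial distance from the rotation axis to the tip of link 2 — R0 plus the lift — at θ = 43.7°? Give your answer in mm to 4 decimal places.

seg 1 [0°–31.6°] dwell: s stays 0.0000
seg 2 [31.6°–87.9°] simple-harmonic, h=7: θ=43.7° here. β=12.1, B=56.3. 7/2·(1 − cos(π·0.2149)) = 0.7679 → s = 0.7679
R = R0 + s = 39 + 0.7679 = 39.7679

39.7679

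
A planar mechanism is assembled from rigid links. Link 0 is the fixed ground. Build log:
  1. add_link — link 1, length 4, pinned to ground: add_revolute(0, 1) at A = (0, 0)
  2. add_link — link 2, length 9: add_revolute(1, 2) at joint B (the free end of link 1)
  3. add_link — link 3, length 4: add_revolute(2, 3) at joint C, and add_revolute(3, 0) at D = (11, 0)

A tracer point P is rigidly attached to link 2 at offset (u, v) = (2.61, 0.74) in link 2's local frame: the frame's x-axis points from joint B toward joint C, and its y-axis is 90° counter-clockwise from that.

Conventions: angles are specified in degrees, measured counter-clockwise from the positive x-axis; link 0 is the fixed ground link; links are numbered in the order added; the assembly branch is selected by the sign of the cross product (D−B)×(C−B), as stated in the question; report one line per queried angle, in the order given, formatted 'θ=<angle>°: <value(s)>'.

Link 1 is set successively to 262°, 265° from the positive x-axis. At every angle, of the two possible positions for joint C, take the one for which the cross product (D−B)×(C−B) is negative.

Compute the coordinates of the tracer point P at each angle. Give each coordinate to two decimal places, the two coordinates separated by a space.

A=(0,0), D=(11.00,0)
θ=262°: B = A + 4.00·(cos262°, sin262°) = (-0.5567, -3.9611)
θ=262°: |BD| = 12.2167
θ=262°: circle(B,9.00) ∩ circle(D,4.00): a=8.7686, h=2.0276
θ=262°:   candidates: C₊=(7.0808,0.8001) cross=24.770; C₋=(8.3956,-3.0360) cross=-24.770
θ=262°:   branch - wants cross < 0 → take C=(8.3956,-3.0360) (cross=-24.770)
θ=262°: ex = (C−B)/|BC| = (0.9947,0.1028); ey = (-0.1028,0.9947)
θ=262°: P = B + 2.61·ex + 0.74·ey = (1.9634,-2.9567)
θ=265°: B = A + 4.00·(cos265°, sin265°) = (-0.3486, -3.9848)
θ=265°: |BD| = 12.0279
θ=265°: circle(B,9.00) ∩ circle(D,4.00): a=8.7160, h=2.2431
θ=265°:   candidates: C₊=(7.1320,1.0192) cross=26.980; C₋=(8.6183,-3.2136) cross=-26.980
θ=265°:   branch - wants cross < 0 → take C=(8.6183,-3.2136) (cross=-26.980)
θ=265°: ex = (C−B)/|BC| = (0.9963,0.0857); ey = (-0.0857,0.9963)
θ=265°: P = B + 2.61·ex + 0.74·ey = (2.1884,-3.0239)

θ=262°: 1.96 -2.96
θ=265°: 2.19 -3.02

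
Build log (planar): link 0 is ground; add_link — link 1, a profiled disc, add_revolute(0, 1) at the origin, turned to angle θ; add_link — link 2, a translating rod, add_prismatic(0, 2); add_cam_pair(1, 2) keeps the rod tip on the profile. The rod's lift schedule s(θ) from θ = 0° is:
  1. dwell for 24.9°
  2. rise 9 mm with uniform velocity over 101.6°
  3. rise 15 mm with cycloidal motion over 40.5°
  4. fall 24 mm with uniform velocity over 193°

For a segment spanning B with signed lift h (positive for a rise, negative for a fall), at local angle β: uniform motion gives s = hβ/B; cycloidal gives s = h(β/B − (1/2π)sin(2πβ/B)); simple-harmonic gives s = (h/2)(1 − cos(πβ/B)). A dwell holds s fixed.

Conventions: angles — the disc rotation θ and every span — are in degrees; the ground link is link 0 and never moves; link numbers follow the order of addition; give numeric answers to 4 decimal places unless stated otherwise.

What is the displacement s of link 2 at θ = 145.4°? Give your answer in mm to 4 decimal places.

seg 1 [0°–24.9°] dwell: s stays 0.0000
seg 2 [24.9°–126.5°] uniform, h=9: full span → s += 9 → s = 9.0000
seg 3 [126.5°–167°] cycloidal, h=15: θ=145.4° here. β=18.9, B=40.5. 15·(0.4667 − sin(2π·0.4667)/(2π)) = 6.5036 → s = 15.5036

15.5036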